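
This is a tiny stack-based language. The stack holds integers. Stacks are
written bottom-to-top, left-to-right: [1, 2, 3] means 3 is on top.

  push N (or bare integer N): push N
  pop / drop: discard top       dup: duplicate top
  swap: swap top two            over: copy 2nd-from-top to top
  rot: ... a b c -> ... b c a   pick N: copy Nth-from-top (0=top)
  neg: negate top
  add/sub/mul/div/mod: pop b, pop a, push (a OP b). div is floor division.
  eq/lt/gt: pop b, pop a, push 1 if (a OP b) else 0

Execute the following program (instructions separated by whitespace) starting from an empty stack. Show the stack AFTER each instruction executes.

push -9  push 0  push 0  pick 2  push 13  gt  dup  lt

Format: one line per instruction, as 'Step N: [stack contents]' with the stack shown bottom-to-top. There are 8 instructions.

Step 1: [-9]
Step 2: [-9, 0]
Step 3: [-9, 0, 0]
Step 4: [-9, 0, 0, -9]
Step 5: [-9, 0, 0, -9, 13]
Step 6: [-9, 0, 0, 0]
Step 7: [-9, 0, 0, 0, 0]
Step 8: [-9, 0, 0, 0]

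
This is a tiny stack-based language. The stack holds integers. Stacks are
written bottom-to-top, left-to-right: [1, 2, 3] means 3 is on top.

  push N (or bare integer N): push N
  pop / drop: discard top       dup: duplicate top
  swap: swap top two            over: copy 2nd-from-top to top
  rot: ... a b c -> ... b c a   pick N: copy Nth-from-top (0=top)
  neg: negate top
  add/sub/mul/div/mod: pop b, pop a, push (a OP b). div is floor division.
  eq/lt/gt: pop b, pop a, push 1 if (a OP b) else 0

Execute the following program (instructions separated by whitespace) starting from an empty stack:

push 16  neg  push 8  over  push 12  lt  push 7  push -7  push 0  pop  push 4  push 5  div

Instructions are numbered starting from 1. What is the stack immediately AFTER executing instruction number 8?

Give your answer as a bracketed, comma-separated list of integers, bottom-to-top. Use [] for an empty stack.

Step 1 ('push 16'): [16]
Step 2 ('neg'): [-16]
Step 3 ('push 8'): [-16, 8]
Step 4 ('over'): [-16, 8, -16]
Step 5 ('push 12'): [-16, 8, -16, 12]
Step 6 ('lt'): [-16, 8, 1]
Step 7 ('push 7'): [-16, 8, 1, 7]
Step 8 ('push -7'): [-16, 8, 1, 7, -7]

Answer: [-16, 8, 1, 7, -7]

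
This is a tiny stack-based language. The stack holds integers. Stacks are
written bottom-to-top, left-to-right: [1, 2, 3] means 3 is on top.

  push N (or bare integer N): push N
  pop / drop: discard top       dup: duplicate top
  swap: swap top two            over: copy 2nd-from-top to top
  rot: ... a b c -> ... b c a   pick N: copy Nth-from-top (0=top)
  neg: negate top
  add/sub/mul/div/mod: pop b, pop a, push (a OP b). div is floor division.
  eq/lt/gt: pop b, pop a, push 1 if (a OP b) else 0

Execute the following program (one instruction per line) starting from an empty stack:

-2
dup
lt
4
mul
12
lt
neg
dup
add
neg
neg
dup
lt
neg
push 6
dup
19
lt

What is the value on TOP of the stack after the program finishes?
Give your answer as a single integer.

After 'push -2': [-2]
After 'dup': [-2, -2]
After 'lt': [0]
After 'push 4': [0, 4]
After 'mul': [0]
After 'push 12': [0, 12]
After 'lt': [1]
After 'neg': [-1]
After 'dup': [-1, -1]
After 'add': [-2]
After 'neg': [2]
After 'neg': [-2]
After 'dup': [-2, -2]
After 'lt': [0]
After 'neg': [0]
After 'push 6': [0, 6]
After 'dup': [0, 6, 6]
After 'push 19': [0, 6, 6, 19]
After 'lt': [0, 6, 1]

Answer: 1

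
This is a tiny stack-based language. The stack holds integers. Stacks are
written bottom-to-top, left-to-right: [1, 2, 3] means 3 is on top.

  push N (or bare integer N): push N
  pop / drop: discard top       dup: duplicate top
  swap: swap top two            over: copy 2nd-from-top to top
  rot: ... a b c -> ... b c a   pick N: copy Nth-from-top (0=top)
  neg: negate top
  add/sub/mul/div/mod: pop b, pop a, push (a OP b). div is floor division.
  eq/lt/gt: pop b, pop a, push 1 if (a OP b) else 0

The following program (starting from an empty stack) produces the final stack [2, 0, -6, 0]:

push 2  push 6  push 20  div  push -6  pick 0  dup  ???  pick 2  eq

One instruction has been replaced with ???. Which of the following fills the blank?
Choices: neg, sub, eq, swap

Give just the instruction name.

Answer: eq

Derivation:
Stack before ???: [2, 0, -6, -6, -6]
Stack after ???:  [2, 0, -6, 1]
Checking each choice:
  neg: produces [2, 0, -6, -6, 0]
  sub: produces [2, 0, -6, 1]
  eq: MATCH
  swap: produces [2, 0, -6, -6, 1]


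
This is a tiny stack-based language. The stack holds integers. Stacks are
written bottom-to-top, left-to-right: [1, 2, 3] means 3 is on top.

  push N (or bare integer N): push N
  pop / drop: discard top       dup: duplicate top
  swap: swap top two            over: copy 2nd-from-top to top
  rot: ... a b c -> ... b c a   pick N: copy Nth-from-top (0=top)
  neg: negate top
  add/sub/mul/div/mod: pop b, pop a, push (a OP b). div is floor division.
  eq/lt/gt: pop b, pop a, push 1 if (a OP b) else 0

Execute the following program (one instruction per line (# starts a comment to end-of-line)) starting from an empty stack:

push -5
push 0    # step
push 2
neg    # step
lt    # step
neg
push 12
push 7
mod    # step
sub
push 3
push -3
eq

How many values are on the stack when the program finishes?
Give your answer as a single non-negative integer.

After 'push -5': stack = [-5] (depth 1)
After 'push 0': stack = [-5, 0] (depth 2)
After 'push 2': stack = [-5, 0, 2] (depth 3)
After 'neg': stack = [-5, 0, -2] (depth 3)
After 'lt': stack = [-5, 0] (depth 2)
After 'neg': stack = [-5, 0] (depth 2)
After 'push 12': stack = [-5, 0, 12] (depth 3)
After 'push 7': stack = [-5, 0, 12, 7] (depth 4)
After 'mod': stack = [-5, 0, 5] (depth 3)
After 'sub': stack = [-5, -5] (depth 2)
After 'push 3': stack = [-5, -5, 3] (depth 3)
After 'push -3': stack = [-5, -5, 3, -3] (depth 4)
After 'eq': stack = [-5, -5, 0] (depth 3)

Answer: 3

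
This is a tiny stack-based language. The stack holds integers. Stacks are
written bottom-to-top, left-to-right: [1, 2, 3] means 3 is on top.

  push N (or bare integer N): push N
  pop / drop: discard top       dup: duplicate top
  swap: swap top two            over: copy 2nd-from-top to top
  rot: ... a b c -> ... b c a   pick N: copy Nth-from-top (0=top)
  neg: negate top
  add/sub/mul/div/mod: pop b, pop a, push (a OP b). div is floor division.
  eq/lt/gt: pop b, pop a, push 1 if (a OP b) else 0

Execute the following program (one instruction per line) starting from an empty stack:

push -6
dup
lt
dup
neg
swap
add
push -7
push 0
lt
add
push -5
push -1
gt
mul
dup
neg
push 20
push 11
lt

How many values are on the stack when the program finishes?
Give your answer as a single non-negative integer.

Answer: 3

Derivation:
After 'push -6': stack = [-6] (depth 1)
After 'dup': stack = [-6, -6] (depth 2)
After 'lt': stack = [0] (depth 1)
After 'dup': stack = [0, 0] (depth 2)
After 'neg': stack = [0, 0] (depth 2)
After 'swap': stack = [0, 0] (depth 2)
After 'add': stack = [0] (depth 1)
After 'push -7': stack = [0, -7] (depth 2)
After 'push 0': stack = [0, -7, 0] (depth 3)
After 'lt': stack = [0, 1] (depth 2)
After 'add': stack = [1] (depth 1)
After 'push -5': stack = [1, -5] (depth 2)
After 'push -1': stack = [1, -5, -1] (depth 3)
After 'gt': stack = [1, 0] (depth 2)
After 'mul': stack = [0] (depth 1)
After 'dup': stack = [0, 0] (depth 2)
After 'neg': stack = [0, 0] (depth 2)
After 'push 20': stack = [0, 0, 20] (depth 3)
After 'push 11': stack = [0, 0, 20, 11] (depth 4)
After 'lt': stack = [0, 0, 0] (depth 3)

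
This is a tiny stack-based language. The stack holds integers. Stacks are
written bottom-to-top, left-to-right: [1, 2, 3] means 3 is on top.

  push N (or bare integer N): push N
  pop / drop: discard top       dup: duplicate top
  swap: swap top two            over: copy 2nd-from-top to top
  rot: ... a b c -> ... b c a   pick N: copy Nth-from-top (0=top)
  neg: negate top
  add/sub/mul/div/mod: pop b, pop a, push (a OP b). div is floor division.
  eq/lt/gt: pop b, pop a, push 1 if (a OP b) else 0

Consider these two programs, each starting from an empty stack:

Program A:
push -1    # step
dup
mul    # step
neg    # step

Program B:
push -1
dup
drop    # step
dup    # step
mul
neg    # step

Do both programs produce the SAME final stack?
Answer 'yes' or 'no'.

Program A trace:
  After 'push -1': [-1]
  After 'dup': [-1, -1]
  After 'mul': [1]
  After 'neg': [-1]
Program A final stack: [-1]

Program B trace:
  After 'push -1': [-1]
  After 'dup': [-1, -1]
  After 'drop': [-1]
  After 'dup': [-1, -1]
  After 'mul': [1]
  After 'neg': [-1]
Program B final stack: [-1]
Same: yes

Answer: yes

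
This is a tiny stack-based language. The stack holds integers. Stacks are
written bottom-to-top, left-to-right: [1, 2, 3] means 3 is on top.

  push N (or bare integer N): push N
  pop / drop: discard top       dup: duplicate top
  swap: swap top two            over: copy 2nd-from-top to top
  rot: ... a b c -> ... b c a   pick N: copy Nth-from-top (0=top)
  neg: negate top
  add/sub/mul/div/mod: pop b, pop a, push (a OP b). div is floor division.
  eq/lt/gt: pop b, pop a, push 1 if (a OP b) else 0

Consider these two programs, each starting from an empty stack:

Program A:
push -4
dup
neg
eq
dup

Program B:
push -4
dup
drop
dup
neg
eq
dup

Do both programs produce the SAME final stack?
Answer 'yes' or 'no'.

Program A trace:
  After 'push -4': [-4]
  After 'dup': [-4, -4]
  After 'neg': [-4, 4]
  After 'eq': [0]
  After 'dup': [0, 0]
Program A final stack: [0, 0]

Program B trace:
  After 'push -4': [-4]
  After 'dup': [-4, -4]
  After 'drop': [-4]
  After 'dup': [-4, -4]
  After 'neg': [-4, 4]
  After 'eq': [0]
  After 'dup': [0, 0]
Program B final stack: [0, 0]
Same: yes

Answer: yes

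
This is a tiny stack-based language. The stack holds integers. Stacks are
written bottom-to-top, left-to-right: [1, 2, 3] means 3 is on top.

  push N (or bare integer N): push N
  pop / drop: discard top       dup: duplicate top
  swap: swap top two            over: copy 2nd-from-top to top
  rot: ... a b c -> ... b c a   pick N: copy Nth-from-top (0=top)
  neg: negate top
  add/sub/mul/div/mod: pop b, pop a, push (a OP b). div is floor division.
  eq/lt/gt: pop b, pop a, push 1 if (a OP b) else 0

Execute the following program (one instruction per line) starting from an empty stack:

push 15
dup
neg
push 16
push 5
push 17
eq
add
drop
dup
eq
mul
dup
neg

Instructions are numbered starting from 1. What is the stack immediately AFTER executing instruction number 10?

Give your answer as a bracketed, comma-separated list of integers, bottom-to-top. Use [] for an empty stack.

Answer: [15, -15, -15]

Derivation:
Step 1 ('push 15'): [15]
Step 2 ('dup'): [15, 15]
Step 3 ('neg'): [15, -15]
Step 4 ('push 16'): [15, -15, 16]
Step 5 ('push 5'): [15, -15, 16, 5]
Step 6 ('push 17'): [15, -15, 16, 5, 17]
Step 7 ('eq'): [15, -15, 16, 0]
Step 8 ('add'): [15, -15, 16]
Step 9 ('drop'): [15, -15]
Step 10 ('dup'): [15, -15, -15]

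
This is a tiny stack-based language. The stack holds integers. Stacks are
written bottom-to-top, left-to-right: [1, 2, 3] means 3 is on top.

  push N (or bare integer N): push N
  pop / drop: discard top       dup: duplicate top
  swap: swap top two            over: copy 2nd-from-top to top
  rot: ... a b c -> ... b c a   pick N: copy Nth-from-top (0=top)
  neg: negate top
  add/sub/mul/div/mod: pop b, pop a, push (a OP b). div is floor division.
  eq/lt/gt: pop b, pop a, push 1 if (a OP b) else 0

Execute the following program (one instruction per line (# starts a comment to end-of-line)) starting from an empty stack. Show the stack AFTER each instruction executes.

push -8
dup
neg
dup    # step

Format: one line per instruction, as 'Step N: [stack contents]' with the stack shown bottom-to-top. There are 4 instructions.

Step 1: [-8]
Step 2: [-8, -8]
Step 3: [-8, 8]
Step 4: [-8, 8, 8]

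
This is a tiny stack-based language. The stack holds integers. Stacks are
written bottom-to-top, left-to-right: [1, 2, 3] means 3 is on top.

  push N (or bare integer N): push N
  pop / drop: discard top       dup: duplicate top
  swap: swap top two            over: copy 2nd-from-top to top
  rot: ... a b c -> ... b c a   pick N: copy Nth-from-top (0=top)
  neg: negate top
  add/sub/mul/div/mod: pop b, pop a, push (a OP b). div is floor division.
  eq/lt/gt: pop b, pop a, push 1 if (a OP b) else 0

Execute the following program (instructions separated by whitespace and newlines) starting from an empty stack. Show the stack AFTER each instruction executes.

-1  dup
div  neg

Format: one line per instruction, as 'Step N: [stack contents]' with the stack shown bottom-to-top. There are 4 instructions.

Step 1: [-1]
Step 2: [-1, -1]
Step 3: [1]
Step 4: [-1]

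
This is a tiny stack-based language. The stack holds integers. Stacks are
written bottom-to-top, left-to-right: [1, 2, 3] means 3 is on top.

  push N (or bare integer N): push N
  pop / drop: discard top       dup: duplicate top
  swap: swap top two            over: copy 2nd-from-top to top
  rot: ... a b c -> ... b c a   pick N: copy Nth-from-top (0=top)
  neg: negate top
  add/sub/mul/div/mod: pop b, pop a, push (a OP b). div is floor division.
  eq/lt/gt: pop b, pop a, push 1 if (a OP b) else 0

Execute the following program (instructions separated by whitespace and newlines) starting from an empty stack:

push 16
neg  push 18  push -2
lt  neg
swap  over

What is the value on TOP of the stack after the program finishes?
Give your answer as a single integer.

After 'push 16': [16]
After 'neg': [-16]
After 'push 18': [-16, 18]
After 'push -2': [-16, 18, -2]
After 'lt': [-16, 0]
After 'neg': [-16, 0]
After 'swap': [0, -16]
After 'over': [0, -16, 0]

Answer: 0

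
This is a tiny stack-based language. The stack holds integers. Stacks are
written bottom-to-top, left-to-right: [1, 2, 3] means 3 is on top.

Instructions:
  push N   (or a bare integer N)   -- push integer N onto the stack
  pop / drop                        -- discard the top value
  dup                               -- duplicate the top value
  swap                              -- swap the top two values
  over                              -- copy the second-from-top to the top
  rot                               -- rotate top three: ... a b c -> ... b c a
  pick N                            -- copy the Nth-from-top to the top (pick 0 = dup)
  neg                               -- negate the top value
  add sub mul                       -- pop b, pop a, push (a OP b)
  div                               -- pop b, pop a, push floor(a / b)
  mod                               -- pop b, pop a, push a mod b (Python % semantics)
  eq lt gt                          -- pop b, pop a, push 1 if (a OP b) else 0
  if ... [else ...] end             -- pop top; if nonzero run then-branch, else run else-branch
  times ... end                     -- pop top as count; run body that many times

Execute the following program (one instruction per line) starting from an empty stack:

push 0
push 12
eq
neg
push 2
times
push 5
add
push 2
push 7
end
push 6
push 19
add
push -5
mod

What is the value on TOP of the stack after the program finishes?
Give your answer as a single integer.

Answer: 0

Derivation:
After 'push 0': [0]
After 'push 12': [0, 12]
After 'eq': [0]
After 'neg': [0]
After 'push 2': [0, 2]
After 'times': [0]
After 'push 5': [0, 5]
After 'add': [5]
After 'push 2': [5, 2]
After 'push 7': [5, 2, 7]
After 'push 5': [5, 2, 7, 5]
After 'add': [5, 2, 12]
After 'push 2': [5, 2, 12, 2]
After 'push 7': [5, 2, 12, 2, 7]
After 'push 6': [5, 2, 12, 2, 7, 6]
After 'push 19': [5, 2, 12, 2, 7, 6, 19]
After 'add': [5, 2, 12, 2, 7, 25]
After 'push -5': [5, 2, 12, 2, 7, 25, -5]
After 'mod': [5, 2, 12, 2, 7, 0]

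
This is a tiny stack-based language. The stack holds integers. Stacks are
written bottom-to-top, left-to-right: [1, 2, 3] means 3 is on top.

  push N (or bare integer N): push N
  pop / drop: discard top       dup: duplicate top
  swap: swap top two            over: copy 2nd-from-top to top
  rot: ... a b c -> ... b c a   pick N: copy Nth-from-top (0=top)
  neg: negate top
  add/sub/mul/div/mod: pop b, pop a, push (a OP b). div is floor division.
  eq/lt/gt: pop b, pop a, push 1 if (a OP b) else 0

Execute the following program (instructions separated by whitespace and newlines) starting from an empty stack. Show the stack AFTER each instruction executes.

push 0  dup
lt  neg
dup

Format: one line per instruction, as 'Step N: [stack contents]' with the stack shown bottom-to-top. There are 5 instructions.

Step 1: [0]
Step 2: [0, 0]
Step 3: [0]
Step 4: [0]
Step 5: [0, 0]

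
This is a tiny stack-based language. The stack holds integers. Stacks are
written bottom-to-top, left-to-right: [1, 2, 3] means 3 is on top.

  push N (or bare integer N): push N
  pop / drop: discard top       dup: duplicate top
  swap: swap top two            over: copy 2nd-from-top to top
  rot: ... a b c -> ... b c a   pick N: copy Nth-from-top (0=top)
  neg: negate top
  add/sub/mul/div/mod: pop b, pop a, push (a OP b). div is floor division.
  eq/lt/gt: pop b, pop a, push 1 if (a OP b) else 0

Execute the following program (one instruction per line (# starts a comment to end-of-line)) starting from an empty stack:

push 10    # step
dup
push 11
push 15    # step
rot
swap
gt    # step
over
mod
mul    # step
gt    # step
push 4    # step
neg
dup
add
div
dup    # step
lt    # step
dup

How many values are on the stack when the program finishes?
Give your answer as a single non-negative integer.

Answer: 2

Derivation:
After 'push 10': stack = [10] (depth 1)
After 'dup': stack = [10, 10] (depth 2)
After 'push 11': stack = [10, 10, 11] (depth 3)
After 'push 15': stack = [10, 10, 11, 15] (depth 4)
After 'rot': stack = [10, 11, 15, 10] (depth 4)
After 'swap': stack = [10, 11, 10, 15] (depth 4)
After 'gt': stack = [10, 11, 0] (depth 3)
After 'over': stack = [10, 11, 0, 11] (depth 4)
After 'mod': stack = [10, 11, 0] (depth 3)
After 'mul': stack = [10, 0] (depth 2)
After 'gt': stack = [1] (depth 1)
After 'push 4': stack = [1, 4] (depth 2)
After 'neg': stack = [1, -4] (depth 2)
After 'dup': stack = [1, -4, -4] (depth 3)
After 'add': stack = [1, -8] (depth 2)
After 'div': stack = [-1] (depth 1)
After 'dup': stack = [-1, -1] (depth 2)
After 'lt': stack = [0] (depth 1)
After 'dup': stack = [0, 0] (depth 2)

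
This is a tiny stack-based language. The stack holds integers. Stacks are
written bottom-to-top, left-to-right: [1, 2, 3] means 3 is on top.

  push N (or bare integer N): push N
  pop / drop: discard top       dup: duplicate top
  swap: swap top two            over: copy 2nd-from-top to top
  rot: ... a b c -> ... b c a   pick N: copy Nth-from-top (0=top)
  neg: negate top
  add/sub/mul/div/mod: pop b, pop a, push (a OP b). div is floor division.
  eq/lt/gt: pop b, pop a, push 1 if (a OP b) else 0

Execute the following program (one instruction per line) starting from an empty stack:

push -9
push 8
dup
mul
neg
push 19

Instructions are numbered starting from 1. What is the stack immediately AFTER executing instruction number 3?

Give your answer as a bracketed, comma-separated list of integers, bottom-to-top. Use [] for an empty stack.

Answer: [-9, 8, 8]

Derivation:
Step 1 ('push -9'): [-9]
Step 2 ('push 8'): [-9, 8]
Step 3 ('dup'): [-9, 8, 8]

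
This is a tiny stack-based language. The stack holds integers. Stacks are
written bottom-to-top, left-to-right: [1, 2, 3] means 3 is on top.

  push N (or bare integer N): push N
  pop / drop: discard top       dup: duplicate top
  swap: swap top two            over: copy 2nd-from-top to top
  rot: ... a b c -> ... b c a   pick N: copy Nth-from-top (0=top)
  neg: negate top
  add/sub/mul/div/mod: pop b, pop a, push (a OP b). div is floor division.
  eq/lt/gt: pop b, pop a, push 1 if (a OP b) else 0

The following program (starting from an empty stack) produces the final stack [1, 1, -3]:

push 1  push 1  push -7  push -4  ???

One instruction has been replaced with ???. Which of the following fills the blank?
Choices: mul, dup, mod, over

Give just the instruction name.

Answer: mod

Derivation:
Stack before ???: [1, 1, -7, -4]
Stack after ???:  [1, 1, -3]
Checking each choice:
  mul: produces [1, 1, 28]
  dup: produces [1, 1, -7, -4, -4]
  mod: MATCH
  over: produces [1, 1, -7, -4, -7]


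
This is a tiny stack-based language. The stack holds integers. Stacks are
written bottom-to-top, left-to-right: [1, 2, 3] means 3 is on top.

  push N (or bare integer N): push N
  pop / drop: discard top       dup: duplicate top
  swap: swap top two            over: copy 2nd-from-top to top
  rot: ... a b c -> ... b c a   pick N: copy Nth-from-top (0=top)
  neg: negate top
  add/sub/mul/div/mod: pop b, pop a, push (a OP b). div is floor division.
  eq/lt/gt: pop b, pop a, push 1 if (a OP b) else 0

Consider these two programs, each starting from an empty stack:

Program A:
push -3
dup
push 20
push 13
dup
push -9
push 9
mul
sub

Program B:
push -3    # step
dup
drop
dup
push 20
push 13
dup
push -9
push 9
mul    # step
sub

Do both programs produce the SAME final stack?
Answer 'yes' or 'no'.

Answer: yes

Derivation:
Program A trace:
  After 'push -3': [-3]
  After 'dup': [-3, -3]
  After 'push 20': [-3, -3, 20]
  After 'push 13': [-3, -3, 20, 13]
  After 'dup': [-3, -3, 20, 13, 13]
  After 'push -9': [-3, -3, 20, 13, 13, -9]
  After 'push 9': [-3, -3, 20, 13, 13, -9, 9]
  After 'mul': [-3, -3, 20, 13, 13, -81]
  After 'sub': [-3, -3, 20, 13, 94]
Program A final stack: [-3, -3, 20, 13, 94]

Program B trace:
  After 'push -3': [-3]
  After 'dup': [-3, -3]
  After 'drop': [-3]
  After 'dup': [-3, -3]
  After 'push 20': [-3, -3, 20]
  After 'push 13': [-3, -3, 20, 13]
  After 'dup': [-3, -3, 20, 13, 13]
  After 'push -9': [-3, -3, 20, 13, 13, -9]
  After 'push 9': [-3, -3, 20, 13, 13, -9, 9]
  After 'mul': [-3, -3, 20, 13, 13, -81]
  After 'sub': [-3, -3, 20, 13, 94]
Program B final stack: [-3, -3, 20, 13, 94]
Same: yes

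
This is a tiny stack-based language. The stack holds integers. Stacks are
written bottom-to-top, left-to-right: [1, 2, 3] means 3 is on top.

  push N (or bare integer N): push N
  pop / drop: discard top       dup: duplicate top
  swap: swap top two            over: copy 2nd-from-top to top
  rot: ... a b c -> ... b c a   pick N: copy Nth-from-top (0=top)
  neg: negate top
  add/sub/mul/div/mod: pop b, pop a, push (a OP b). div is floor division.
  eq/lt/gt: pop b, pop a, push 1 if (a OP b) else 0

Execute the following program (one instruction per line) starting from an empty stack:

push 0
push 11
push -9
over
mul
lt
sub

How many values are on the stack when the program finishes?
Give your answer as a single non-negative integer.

After 'push 0': stack = [0] (depth 1)
After 'push 11': stack = [0, 11] (depth 2)
After 'push -9': stack = [0, 11, -9] (depth 3)
After 'over': stack = [0, 11, -9, 11] (depth 4)
After 'mul': stack = [0, 11, -99] (depth 3)
After 'lt': stack = [0, 0] (depth 2)
After 'sub': stack = [0] (depth 1)

Answer: 1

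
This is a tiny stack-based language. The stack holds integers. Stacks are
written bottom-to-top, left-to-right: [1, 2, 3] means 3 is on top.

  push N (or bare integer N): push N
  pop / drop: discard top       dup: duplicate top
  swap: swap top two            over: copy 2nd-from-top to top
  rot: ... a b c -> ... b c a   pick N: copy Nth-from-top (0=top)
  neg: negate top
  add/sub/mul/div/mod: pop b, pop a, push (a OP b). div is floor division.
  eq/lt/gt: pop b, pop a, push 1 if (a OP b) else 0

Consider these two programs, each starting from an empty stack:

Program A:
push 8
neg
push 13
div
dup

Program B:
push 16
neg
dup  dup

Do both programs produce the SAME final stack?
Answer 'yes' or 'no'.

Answer: no

Derivation:
Program A trace:
  After 'push 8': [8]
  After 'neg': [-8]
  After 'push 13': [-8, 13]
  After 'div': [-1]
  After 'dup': [-1, -1]
Program A final stack: [-1, -1]

Program B trace:
  After 'push 16': [16]
  After 'neg': [-16]
  After 'dup': [-16, -16]
  After 'dup': [-16, -16, -16]
Program B final stack: [-16, -16, -16]
Same: no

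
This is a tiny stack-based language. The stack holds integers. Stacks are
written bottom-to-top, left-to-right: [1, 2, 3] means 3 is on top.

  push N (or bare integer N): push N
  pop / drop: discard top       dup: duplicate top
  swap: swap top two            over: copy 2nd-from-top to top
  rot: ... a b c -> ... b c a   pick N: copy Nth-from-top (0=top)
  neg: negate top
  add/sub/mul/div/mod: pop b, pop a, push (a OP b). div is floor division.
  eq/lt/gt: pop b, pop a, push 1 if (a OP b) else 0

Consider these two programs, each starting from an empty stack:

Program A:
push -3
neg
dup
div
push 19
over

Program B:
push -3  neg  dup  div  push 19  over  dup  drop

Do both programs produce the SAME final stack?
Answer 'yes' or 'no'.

Answer: yes

Derivation:
Program A trace:
  After 'push -3': [-3]
  After 'neg': [3]
  After 'dup': [3, 3]
  After 'div': [1]
  After 'push 19': [1, 19]
  After 'over': [1, 19, 1]
Program A final stack: [1, 19, 1]

Program B trace:
  After 'push -3': [-3]
  After 'neg': [3]
  After 'dup': [3, 3]
  After 'div': [1]
  After 'push 19': [1, 19]
  After 'over': [1, 19, 1]
  After 'dup': [1, 19, 1, 1]
  After 'drop': [1, 19, 1]
Program B final stack: [1, 19, 1]
Same: yes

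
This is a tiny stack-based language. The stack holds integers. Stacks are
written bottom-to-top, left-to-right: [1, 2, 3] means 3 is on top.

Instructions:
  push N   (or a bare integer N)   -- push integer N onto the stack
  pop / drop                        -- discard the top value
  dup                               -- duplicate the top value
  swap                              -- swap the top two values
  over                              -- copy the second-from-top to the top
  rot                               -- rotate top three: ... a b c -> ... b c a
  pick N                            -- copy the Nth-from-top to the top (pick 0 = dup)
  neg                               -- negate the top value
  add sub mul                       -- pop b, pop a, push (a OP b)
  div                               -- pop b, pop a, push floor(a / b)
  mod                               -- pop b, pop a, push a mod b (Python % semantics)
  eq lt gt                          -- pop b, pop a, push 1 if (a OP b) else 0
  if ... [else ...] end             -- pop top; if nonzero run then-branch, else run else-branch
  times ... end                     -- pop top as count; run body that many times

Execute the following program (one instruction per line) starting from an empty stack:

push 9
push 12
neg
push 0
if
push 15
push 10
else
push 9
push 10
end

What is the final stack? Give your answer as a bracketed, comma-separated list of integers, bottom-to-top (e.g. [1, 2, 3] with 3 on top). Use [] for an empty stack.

After 'push 9': [9]
After 'push 12': [9, 12]
After 'neg': [9, -12]
After 'push 0': [9, -12, 0]
After 'if': [9, -12]
After 'push 9': [9, -12, 9]
After 'push 10': [9, -12, 9, 10]

Answer: [9, -12, 9, 10]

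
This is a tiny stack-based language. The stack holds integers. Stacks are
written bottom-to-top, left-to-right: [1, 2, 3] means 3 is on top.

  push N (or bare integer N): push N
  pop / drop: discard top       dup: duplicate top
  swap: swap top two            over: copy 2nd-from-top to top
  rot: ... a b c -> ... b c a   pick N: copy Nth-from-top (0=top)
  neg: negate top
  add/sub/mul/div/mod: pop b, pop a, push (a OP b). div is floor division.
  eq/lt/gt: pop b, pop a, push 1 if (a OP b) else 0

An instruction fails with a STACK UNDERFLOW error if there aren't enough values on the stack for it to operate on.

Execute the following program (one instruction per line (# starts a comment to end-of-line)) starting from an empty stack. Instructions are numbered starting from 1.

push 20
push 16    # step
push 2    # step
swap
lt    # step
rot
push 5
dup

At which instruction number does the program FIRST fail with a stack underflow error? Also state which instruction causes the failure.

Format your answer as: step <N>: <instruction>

Answer: step 6: rot

Derivation:
Step 1 ('push 20'): stack = [20], depth = 1
Step 2 ('push 16'): stack = [20, 16], depth = 2
Step 3 ('push 2'): stack = [20, 16, 2], depth = 3
Step 4 ('swap'): stack = [20, 2, 16], depth = 3
Step 5 ('lt'): stack = [20, 1], depth = 2
Step 6 ('rot'): needs 3 value(s) but depth is 2 — STACK UNDERFLOW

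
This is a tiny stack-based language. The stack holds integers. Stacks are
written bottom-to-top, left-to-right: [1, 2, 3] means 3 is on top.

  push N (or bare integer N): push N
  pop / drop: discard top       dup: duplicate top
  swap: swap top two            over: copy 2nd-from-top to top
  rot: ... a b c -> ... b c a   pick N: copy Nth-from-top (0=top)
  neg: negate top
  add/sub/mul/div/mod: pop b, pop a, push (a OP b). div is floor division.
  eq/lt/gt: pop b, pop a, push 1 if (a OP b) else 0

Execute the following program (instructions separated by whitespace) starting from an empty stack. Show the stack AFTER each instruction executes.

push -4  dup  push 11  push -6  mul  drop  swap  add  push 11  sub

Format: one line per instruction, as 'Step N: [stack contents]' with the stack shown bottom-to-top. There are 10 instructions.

Step 1: [-4]
Step 2: [-4, -4]
Step 3: [-4, -4, 11]
Step 4: [-4, -4, 11, -6]
Step 5: [-4, -4, -66]
Step 6: [-4, -4]
Step 7: [-4, -4]
Step 8: [-8]
Step 9: [-8, 11]
Step 10: [-19]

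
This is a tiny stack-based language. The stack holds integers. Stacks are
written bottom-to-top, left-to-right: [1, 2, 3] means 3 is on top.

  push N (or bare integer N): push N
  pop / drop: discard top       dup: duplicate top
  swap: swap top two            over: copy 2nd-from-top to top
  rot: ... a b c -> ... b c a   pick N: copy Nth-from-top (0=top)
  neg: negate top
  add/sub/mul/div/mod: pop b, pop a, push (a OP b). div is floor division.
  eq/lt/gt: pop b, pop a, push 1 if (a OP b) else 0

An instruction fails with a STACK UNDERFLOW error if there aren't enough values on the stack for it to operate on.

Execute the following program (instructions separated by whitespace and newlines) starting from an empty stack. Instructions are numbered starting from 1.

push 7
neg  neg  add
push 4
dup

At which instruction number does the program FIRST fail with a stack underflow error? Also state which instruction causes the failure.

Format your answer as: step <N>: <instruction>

Step 1 ('push 7'): stack = [7], depth = 1
Step 2 ('neg'): stack = [-7], depth = 1
Step 3 ('neg'): stack = [7], depth = 1
Step 4 ('add'): needs 2 value(s) but depth is 1 — STACK UNDERFLOW

Answer: step 4: add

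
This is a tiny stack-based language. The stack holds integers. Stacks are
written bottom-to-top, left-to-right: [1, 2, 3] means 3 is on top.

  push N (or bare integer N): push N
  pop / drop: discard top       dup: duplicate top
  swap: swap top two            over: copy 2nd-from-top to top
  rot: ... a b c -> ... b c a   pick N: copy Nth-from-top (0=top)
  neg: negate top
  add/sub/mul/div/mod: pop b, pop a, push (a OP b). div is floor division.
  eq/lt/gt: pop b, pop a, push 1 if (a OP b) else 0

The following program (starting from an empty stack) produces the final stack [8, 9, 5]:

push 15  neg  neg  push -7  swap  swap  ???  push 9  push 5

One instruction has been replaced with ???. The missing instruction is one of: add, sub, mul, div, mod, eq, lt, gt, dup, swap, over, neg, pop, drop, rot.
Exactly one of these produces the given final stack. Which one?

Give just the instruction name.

Answer: add

Derivation:
Stack before ???: [15, -7]
Stack after ???:  [8]
The instruction that transforms [15, -7] -> [8] is: add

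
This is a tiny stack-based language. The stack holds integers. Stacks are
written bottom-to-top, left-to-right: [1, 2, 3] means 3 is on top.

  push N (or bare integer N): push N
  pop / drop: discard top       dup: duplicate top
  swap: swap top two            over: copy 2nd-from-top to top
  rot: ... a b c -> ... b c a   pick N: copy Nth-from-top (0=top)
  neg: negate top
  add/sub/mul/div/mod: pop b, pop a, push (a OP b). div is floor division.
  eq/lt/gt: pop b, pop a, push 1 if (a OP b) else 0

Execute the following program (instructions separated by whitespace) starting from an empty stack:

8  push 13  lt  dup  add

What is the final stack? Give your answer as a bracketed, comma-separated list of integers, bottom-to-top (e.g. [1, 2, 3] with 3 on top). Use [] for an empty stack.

Answer: [2]

Derivation:
After 'push 8': [8]
After 'push 13': [8, 13]
After 'lt': [1]
After 'dup': [1, 1]
After 'add': [2]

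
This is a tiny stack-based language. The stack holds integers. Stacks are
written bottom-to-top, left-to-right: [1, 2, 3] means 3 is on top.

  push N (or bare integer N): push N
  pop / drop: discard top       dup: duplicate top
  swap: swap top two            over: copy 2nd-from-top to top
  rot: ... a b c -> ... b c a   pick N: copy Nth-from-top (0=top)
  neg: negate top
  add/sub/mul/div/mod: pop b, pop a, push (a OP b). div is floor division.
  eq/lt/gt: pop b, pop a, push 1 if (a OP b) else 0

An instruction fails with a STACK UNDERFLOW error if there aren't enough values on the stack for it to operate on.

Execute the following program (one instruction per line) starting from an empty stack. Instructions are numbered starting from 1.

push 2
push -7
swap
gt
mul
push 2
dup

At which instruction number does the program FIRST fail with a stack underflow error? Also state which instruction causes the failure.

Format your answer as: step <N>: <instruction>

Step 1 ('push 2'): stack = [2], depth = 1
Step 2 ('push -7'): stack = [2, -7], depth = 2
Step 3 ('swap'): stack = [-7, 2], depth = 2
Step 4 ('gt'): stack = [0], depth = 1
Step 5 ('mul'): needs 2 value(s) but depth is 1 — STACK UNDERFLOW

Answer: step 5: mul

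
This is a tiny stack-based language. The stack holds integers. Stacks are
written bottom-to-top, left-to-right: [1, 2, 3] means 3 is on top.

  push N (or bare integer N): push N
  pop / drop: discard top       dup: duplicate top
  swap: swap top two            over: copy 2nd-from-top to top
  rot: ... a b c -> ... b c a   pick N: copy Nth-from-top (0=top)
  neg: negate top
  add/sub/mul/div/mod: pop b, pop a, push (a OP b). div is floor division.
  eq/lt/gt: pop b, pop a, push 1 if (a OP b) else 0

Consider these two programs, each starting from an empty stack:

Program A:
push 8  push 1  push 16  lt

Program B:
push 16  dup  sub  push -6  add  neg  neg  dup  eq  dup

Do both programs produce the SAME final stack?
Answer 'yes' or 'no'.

Answer: no

Derivation:
Program A trace:
  After 'push 8': [8]
  After 'push 1': [8, 1]
  After 'push 16': [8, 1, 16]
  After 'lt': [8, 1]
Program A final stack: [8, 1]

Program B trace:
  After 'push 16': [16]
  After 'dup': [16, 16]
  After 'sub': [0]
  After 'push -6': [0, -6]
  After 'add': [-6]
  After 'neg': [6]
  After 'neg': [-6]
  After 'dup': [-6, -6]
  After 'eq': [1]
  After 'dup': [1, 1]
Program B final stack: [1, 1]
Same: no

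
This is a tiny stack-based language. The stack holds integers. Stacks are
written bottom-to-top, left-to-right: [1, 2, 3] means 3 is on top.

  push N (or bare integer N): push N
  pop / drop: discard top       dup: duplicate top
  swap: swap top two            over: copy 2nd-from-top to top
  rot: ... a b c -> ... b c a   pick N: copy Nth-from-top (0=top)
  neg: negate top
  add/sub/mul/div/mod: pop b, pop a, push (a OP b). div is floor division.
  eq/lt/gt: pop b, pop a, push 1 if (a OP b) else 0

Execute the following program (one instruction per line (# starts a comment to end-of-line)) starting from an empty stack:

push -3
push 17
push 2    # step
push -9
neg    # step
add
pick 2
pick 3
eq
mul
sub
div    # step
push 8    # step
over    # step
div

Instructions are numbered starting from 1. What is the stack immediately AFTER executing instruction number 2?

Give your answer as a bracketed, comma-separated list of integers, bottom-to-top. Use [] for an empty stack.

Answer: [-3, 17]

Derivation:
Step 1 ('push -3'): [-3]
Step 2 ('push 17'): [-3, 17]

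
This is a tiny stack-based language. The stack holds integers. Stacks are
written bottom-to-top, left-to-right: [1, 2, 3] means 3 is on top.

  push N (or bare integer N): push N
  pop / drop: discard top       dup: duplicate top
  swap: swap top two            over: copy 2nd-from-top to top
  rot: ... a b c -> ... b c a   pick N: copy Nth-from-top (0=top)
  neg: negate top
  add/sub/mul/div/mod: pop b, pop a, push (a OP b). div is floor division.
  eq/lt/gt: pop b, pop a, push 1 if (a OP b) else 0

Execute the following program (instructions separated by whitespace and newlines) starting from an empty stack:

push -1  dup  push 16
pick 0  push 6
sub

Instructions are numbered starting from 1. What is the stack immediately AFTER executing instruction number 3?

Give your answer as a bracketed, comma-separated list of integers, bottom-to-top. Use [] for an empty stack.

Step 1 ('push -1'): [-1]
Step 2 ('dup'): [-1, -1]
Step 3 ('push 16'): [-1, -1, 16]

Answer: [-1, -1, 16]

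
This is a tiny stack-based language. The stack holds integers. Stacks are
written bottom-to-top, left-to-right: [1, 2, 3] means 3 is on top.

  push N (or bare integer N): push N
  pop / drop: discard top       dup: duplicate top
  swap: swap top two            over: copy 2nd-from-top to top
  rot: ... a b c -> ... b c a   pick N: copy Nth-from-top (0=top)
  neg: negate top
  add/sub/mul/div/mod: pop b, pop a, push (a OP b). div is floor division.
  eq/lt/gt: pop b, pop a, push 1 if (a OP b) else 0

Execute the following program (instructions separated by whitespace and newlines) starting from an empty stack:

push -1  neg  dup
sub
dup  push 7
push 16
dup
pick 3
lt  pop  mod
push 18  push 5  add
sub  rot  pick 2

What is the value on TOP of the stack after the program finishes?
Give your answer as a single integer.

After 'push -1': [-1]
After 'neg': [1]
After 'dup': [1, 1]
After 'sub': [0]
After 'dup': [0, 0]
After 'push 7': [0, 0, 7]
After 'push 16': [0, 0, 7, 16]
After 'dup': [0, 0, 7, 16, 16]
After 'pick 3': [0, 0, 7, 16, 16, 0]
After 'lt': [0, 0, 7, 16, 0]
After 'pop': [0, 0, 7, 16]
After 'mod': [0, 0, 7]
After 'push 18': [0, 0, 7, 18]
After 'push 5': [0, 0, 7, 18, 5]
After 'add': [0, 0, 7, 23]
After 'sub': [0, 0, -16]
After 'rot': [0, -16, 0]
After 'pick 2': [0, -16, 0, 0]

Answer: 0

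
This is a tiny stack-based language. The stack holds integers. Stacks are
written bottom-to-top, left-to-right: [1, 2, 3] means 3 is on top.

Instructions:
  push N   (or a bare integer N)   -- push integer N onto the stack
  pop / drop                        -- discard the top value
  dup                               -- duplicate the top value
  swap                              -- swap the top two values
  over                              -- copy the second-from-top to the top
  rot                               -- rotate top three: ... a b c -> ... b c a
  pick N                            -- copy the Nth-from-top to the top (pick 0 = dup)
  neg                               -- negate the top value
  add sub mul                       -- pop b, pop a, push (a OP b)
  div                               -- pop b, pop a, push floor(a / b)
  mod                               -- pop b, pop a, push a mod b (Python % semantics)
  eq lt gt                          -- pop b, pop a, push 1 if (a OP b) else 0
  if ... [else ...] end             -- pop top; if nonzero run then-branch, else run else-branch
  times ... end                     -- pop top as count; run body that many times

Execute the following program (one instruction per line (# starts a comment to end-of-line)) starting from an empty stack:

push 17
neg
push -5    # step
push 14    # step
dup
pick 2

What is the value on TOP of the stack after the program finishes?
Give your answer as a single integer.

After 'push 17': [17]
After 'neg': [-17]
After 'push -5': [-17, -5]
After 'push 14': [-17, -5, 14]
After 'dup': [-17, -5, 14, 14]
After 'pick 2': [-17, -5, 14, 14, -5]

Answer: -5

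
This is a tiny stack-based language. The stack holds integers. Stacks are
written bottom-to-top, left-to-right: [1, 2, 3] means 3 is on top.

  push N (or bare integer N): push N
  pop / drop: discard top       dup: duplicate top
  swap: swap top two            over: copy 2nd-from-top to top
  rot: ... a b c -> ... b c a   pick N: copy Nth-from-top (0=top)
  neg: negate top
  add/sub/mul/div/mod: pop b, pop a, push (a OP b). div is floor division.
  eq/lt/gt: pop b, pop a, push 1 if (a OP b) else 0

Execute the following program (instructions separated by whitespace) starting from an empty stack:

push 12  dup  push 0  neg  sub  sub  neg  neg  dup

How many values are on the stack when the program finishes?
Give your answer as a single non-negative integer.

Answer: 2

Derivation:
After 'push 12': stack = [12] (depth 1)
After 'dup': stack = [12, 12] (depth 2)
After 'push 0': stack = [12, 12, 0] (depth 3)
After 'neg': stack = [12, 12, 0] (depth 3)
After 'sub': stack = [12, 12] (depth 2)
After 'sub': stack = [0] (depth 1)
After 'neg': stack = [0] (depth 1)
After 'neg': stack = [0] (depth 1)
After 'dup': stack = [0, 0] (depth 2)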